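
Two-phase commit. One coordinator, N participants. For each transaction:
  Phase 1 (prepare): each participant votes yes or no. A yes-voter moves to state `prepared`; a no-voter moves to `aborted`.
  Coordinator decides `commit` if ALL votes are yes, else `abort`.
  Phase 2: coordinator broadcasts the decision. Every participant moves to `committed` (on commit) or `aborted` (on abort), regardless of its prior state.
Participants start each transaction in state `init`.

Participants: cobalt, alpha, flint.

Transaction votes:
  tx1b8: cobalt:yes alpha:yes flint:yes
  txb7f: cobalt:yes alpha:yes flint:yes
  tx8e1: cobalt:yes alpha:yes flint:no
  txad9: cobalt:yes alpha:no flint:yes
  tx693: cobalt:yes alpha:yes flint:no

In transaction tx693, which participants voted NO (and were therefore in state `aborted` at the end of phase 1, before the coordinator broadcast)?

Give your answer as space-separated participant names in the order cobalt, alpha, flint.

Answer: flint

Derivation:
Txn tx693 phase 1: cobalt yes -> prepared; alpha yes -> prepared; flint no -> aborted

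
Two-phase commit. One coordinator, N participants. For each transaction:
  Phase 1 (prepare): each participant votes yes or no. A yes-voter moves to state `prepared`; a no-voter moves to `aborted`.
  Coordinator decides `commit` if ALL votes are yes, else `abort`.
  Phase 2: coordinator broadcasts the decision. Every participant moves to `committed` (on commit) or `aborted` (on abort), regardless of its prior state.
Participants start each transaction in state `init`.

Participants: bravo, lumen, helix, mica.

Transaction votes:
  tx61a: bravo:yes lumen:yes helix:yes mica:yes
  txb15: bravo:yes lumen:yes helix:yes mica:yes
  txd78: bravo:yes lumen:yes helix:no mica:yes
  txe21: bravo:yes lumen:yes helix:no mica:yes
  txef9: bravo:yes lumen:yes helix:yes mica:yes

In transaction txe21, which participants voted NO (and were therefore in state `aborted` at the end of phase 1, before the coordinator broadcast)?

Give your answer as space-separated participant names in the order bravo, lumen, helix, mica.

Txn txe21 phase 1: bravo yes -> prepared; lumen yes -> prepared; helix no -> aborted; mica yes -> prepared

Answer: helix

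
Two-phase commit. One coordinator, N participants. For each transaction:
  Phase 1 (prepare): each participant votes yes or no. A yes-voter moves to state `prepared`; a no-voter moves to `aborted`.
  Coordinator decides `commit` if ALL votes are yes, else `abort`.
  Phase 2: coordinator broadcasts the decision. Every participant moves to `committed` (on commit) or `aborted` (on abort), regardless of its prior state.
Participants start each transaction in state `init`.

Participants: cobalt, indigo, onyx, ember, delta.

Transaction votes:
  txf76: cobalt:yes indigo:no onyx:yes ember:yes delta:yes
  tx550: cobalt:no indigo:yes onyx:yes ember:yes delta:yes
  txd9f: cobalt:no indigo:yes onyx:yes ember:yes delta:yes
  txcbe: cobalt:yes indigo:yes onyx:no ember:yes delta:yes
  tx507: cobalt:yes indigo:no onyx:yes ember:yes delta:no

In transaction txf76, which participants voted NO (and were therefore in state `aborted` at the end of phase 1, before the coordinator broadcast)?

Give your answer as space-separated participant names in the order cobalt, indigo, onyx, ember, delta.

Txn txf76 phase 1: cobalt yes -> prepared; indigo no -> aborted; onyx yes -> prepared; ember yes -> prepared; delta yes -> prepared

Answer: indigo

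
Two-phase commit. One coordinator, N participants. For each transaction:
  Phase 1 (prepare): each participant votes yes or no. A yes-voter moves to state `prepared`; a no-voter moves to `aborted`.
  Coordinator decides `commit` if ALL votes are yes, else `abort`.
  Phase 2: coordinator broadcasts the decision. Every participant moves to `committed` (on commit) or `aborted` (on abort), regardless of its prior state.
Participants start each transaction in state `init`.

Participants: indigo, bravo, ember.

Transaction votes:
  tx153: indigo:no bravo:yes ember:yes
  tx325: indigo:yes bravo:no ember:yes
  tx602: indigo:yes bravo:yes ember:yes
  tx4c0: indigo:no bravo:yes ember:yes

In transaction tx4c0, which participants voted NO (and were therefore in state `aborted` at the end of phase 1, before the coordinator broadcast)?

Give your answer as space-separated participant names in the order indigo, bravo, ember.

Answer: indigo

Derivation:
Txn tx4c0 phase 1: indigo no -> aborted; bravo yes -> prepared; ember yes -> prepared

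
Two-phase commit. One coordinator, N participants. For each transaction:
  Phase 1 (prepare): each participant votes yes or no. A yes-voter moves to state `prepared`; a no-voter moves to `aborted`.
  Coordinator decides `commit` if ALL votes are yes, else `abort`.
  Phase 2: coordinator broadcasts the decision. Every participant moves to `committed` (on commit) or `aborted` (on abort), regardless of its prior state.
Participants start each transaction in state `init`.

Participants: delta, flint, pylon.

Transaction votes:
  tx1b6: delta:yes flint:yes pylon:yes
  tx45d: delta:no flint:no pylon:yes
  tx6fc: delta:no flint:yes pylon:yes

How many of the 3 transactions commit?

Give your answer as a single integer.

tx1b6: all yes -> commit (commits=1)
tx45d: no from delta, flint -> abort (commits=1)
tx6fc: no from delta -> abort (commits=1)

Answer: 1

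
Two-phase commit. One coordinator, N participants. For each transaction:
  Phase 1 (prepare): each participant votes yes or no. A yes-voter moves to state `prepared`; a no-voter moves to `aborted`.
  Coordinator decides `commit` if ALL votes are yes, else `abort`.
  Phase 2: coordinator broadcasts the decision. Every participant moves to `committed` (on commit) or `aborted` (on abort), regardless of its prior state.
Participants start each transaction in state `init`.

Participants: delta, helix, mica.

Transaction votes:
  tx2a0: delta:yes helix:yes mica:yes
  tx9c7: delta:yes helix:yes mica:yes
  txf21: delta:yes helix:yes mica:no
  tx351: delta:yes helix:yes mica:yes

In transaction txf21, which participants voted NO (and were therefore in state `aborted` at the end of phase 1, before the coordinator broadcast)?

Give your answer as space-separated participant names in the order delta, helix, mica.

Answer: mica

Derivation:
Txn txf21 phase 1: delta yes -> prepared; helix yes -> prepared; mica no -> aborted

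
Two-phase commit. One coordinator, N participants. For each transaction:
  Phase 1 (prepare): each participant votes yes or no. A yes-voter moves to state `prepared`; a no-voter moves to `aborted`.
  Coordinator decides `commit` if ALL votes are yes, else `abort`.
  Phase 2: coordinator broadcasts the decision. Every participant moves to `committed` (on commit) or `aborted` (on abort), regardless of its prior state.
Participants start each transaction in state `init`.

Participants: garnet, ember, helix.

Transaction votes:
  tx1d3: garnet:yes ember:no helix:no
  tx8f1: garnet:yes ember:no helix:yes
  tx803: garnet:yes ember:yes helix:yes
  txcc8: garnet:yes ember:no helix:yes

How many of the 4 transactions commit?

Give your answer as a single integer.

Answer: 1

Derivation:
tx1d3: no from ember, helix -> abort (commits=0)
tx8f1: no from ember -> abort (commits=0)
tx803: all yes -> commit (commits=1)
txcc8: no from ember -> abort (commits=1)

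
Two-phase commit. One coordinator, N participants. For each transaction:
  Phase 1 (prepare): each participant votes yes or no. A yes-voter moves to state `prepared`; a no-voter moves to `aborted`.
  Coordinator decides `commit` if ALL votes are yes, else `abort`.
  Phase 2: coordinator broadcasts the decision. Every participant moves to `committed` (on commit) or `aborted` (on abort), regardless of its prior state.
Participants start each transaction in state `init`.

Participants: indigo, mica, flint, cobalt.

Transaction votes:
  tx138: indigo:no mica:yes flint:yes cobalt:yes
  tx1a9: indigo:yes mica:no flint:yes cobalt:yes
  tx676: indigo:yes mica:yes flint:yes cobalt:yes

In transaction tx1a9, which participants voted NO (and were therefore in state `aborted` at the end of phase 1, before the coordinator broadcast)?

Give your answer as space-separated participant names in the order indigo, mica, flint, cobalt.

Answer: mica

Derivation:
Txn tx1a9 phase 1: indigo yes -> prepared; mica no -> aborted; flint yes -> prepared; cobalt yes -> prepared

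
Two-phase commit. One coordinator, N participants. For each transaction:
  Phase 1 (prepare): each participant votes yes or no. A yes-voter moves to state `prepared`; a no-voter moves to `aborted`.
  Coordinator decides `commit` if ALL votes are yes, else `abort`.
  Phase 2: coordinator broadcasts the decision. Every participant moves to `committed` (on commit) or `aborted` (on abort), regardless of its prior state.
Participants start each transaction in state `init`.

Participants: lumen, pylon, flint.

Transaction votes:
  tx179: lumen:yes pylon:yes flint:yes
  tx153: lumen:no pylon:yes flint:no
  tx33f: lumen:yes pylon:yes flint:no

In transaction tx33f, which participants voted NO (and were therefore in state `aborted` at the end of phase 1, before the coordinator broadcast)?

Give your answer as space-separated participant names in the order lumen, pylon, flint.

Answer: flint

Derivation:
Txn tx33f phase 1: lumen yes -> prepared; pylon yes -> prepared; flint no -> aborted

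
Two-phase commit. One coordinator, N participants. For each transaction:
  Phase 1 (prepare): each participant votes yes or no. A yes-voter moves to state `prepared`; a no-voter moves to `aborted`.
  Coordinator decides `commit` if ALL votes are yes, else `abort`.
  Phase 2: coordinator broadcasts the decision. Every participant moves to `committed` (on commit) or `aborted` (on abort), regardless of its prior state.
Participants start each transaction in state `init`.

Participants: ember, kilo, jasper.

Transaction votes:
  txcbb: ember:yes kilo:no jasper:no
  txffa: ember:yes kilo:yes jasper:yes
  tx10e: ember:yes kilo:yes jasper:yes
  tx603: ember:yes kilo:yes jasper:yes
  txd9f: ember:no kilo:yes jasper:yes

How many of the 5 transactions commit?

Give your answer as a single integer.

Answer: 3

Derivation:
txcbb: no from kilo, jasper -> abort (commits=0)
txffa: all yes -> commit (commits=1)
tx10e: all yes -> commit (commits=2)
tx603: all yes -> commit (commits=3)
txd9f: no from ember -> abort (commits=3)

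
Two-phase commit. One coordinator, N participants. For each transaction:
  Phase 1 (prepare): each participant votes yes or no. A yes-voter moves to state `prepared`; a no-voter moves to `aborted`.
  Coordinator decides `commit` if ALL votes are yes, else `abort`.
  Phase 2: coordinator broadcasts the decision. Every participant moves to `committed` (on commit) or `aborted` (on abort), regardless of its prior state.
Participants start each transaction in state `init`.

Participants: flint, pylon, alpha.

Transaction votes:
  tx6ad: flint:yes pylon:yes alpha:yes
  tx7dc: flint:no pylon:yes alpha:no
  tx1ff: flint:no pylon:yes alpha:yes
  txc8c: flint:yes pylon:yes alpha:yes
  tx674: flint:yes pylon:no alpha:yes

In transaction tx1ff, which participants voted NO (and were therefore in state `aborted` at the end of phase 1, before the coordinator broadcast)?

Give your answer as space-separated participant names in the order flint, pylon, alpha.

Answer: flint

Derivation:
Txn tx1ff phase 1: flint no -> aborted; pylon yes -> prepared; alpha yes -> prepared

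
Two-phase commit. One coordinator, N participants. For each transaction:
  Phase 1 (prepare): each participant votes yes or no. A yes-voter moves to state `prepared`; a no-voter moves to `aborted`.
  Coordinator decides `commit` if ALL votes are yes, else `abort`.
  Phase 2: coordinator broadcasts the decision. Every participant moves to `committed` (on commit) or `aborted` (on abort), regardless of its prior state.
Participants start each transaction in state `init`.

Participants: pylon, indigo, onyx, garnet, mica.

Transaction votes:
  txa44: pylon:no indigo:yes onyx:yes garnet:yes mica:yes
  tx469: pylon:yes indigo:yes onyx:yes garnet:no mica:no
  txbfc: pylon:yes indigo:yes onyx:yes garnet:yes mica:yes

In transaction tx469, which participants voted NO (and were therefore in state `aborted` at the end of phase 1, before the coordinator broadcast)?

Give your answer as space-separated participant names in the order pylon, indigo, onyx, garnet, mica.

Answer: garnet mica

Derivation:
Txn tx469 phase 1: pylon yes -> prepared; indigo yes -> prepared; onyx yes -> prepared; garnet no -> aborted; mica no -> aborted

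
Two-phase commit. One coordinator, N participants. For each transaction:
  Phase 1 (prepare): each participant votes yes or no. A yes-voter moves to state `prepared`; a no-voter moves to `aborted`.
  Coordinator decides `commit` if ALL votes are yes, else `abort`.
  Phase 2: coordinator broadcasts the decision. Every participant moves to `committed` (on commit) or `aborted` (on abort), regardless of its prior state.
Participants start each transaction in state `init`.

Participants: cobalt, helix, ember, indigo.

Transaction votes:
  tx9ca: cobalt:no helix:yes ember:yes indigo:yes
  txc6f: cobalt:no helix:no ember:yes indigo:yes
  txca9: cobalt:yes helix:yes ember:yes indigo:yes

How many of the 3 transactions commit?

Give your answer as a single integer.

Answer: 1

Derivation:
tx9ca: no from cobalt -> abort (commits=0)
txc6f: no from cobalt, helix -> abort (commits=0)
txca9: all yes -> commit (commits=1)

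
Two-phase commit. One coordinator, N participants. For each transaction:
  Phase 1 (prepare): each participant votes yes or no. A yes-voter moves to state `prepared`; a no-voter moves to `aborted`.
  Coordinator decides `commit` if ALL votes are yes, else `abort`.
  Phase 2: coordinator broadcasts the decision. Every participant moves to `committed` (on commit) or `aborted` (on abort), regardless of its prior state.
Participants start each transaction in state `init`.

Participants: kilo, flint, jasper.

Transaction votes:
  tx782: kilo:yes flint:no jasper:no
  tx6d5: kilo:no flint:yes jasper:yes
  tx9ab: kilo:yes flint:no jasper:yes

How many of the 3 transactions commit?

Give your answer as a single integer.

tx782: no from flint, jasper -> abort (commits=0)
tx6d5: no from kilo -> abort (commits=0)
tx9ab: no from flint -> abort (commits=0)

Answer: 0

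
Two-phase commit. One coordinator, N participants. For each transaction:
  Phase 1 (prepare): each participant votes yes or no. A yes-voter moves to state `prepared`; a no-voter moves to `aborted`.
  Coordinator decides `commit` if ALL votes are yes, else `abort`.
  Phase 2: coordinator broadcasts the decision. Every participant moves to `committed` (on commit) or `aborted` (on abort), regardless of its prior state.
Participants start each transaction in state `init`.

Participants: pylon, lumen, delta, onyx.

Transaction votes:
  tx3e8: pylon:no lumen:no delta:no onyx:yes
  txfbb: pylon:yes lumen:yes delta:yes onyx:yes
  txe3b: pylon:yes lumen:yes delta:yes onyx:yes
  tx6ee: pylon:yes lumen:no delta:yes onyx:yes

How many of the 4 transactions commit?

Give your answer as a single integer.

tx3e8: no from pylon, lumen, delta -> abort (commits=0)
txfbb: all yes -> commit (commits=1)
txe3b: all yes -> commit (commits=2)
tx6ee: no from lumen -> abort (commits=2)

Answer: 2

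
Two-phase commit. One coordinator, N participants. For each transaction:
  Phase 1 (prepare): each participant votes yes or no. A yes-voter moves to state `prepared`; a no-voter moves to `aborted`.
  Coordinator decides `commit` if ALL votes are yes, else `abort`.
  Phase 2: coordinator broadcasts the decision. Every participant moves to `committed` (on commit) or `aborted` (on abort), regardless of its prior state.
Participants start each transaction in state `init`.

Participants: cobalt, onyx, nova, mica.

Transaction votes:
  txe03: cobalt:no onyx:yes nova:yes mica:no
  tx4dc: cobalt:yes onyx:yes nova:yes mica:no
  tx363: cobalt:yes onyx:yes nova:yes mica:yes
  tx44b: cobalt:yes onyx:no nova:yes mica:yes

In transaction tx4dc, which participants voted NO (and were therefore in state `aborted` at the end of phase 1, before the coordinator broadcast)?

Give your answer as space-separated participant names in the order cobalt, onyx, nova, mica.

Answer: mica

Derivation:
Txn tx4dc phase 1: cobalt yes -> prepared; onyx yes -> prepared; nova yes -> prepared; mica no -> aborted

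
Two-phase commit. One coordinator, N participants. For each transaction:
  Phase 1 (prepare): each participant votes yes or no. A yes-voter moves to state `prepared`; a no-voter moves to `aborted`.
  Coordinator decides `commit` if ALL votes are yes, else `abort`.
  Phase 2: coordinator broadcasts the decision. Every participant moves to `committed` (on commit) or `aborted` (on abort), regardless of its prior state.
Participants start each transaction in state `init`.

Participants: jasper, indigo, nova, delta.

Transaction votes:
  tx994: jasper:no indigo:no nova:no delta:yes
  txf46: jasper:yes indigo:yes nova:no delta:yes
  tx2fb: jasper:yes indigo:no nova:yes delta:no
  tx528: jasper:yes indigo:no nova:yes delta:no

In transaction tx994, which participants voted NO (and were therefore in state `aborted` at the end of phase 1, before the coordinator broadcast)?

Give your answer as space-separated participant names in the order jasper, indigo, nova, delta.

Answer: jasper indigo nova

Derivation:
Txn tx994 phase 1: jasper no -> aborted; indigo no -> aborted; nova no -> aborted; delta yes -> prepared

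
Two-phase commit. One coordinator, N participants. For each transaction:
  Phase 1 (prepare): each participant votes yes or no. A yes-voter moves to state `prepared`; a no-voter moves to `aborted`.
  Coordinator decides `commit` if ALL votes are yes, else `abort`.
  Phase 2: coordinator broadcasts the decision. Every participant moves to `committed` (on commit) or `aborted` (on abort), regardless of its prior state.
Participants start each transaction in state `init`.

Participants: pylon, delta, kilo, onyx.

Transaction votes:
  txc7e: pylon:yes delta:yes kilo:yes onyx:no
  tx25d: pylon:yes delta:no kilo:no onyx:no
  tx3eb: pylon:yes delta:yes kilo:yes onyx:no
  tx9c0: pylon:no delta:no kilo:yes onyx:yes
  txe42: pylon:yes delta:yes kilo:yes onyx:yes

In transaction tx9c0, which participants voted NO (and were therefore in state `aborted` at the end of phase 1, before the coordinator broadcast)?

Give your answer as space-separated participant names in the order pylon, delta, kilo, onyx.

Answer: pylon delta

Derivation:
Txn tx9c0 phase 1: pylon no -> aborted; delta no -> aborted; kilo yes -> prepared; onyx yes -> prepared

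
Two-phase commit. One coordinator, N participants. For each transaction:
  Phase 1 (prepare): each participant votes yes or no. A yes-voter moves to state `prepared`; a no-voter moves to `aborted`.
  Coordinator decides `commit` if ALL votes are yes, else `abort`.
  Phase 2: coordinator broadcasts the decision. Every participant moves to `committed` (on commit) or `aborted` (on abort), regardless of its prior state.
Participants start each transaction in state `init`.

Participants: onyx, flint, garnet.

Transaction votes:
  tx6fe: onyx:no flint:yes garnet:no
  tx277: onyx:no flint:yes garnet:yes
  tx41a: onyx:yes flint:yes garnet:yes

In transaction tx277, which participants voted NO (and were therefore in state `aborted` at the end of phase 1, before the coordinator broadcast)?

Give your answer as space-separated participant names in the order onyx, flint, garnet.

Txn tx277 phase 1: onyx no -> aborted; flint yes -> prepared; garnet yes -> prepared

Answer: onyx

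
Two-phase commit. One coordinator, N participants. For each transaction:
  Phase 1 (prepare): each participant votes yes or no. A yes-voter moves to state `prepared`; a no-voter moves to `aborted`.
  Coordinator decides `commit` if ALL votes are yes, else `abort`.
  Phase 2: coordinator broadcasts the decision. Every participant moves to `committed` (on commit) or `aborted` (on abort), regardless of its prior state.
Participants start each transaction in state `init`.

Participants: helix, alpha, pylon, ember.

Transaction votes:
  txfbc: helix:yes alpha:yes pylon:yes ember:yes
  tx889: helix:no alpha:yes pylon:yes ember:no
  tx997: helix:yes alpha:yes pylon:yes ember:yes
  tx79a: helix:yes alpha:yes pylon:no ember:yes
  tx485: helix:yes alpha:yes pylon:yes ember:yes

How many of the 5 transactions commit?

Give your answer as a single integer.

Answer: 3

Derivation:
txfbc: all yes -> commit (commits=1)
tx889: no from helix, ember -> abort (commits=1)
tx997: all yes -> commit (commits=2)
tx79a: no from pylon -> abort (commits=2)
tx485: all yes -> commit (commits=3)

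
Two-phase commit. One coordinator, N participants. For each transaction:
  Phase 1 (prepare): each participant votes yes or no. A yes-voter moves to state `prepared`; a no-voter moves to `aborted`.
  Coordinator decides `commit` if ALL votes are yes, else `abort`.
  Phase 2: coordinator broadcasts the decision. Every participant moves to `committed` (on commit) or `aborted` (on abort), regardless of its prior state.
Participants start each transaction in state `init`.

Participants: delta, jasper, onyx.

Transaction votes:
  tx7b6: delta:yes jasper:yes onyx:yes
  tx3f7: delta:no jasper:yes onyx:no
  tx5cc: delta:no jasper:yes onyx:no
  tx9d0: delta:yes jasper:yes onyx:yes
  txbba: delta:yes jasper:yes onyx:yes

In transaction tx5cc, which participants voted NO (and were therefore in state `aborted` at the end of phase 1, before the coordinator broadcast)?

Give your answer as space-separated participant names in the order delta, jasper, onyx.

Txn tx5cc phase 1: delta no -> aborted; jasper yes -> prepared; onyx no -> aborted

Answer: delta onyx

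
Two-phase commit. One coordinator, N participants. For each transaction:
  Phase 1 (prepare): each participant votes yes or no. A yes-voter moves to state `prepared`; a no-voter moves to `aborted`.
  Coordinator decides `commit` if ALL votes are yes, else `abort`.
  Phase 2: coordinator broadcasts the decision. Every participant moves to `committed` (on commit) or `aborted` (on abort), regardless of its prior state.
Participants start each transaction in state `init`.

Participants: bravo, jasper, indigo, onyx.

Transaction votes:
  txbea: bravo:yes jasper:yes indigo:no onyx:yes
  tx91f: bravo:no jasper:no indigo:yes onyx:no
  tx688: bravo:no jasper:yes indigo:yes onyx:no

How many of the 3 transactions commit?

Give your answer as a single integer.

Answer: 0

Derivation:
txbea: no from indigo -> abort (commits=0)
tx91f: no from bravo, jasper, onyx -> abort (commits=0)
tx688: no from bravo, onyx -> abort (commits=0)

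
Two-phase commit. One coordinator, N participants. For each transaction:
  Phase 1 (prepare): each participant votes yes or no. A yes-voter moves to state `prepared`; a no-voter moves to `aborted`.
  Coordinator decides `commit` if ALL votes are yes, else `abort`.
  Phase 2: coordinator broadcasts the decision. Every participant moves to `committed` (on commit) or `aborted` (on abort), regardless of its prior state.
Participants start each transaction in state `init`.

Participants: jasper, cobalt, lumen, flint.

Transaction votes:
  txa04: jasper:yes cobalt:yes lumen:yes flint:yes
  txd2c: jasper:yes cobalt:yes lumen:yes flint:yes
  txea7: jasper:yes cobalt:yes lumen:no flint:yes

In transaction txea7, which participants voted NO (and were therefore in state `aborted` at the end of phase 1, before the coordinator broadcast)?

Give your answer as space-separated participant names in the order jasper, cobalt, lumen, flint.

Answer: lumen

Derivation:
Txn txea7 phase 1: jasper yes -> prepared; cobalt yes -> prepared; lumen no -> aborted; flint yes -> prepared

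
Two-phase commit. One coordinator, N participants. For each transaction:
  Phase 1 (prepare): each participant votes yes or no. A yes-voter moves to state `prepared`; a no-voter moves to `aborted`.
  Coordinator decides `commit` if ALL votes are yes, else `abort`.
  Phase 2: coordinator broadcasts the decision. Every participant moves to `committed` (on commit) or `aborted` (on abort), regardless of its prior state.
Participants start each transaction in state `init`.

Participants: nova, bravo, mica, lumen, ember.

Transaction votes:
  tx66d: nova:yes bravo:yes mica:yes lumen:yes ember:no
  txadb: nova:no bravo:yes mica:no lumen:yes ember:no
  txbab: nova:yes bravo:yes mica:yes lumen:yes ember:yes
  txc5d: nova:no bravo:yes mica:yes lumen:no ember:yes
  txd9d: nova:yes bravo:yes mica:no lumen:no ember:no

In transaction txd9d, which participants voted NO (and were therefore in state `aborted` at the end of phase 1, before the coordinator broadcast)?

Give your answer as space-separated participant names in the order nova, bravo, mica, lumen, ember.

Answer: mica lumen ember

Derivation:
Txn txd9d phase 1: nova yes -> prepared; bravo yes -> prepared; mica no -> aborted; lumen no -> aborted; ember no -> aborted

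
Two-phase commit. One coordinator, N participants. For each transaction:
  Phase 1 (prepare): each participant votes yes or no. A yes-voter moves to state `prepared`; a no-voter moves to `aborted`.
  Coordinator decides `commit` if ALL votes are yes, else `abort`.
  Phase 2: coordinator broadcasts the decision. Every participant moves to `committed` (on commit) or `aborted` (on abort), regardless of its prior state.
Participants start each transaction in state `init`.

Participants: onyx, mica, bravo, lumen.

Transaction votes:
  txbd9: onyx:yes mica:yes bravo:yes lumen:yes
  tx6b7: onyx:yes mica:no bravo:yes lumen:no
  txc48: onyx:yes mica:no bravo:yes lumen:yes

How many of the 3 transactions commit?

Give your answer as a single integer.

Answer: 1

Derivation:
txbd9: all yes -> commit (commits=1)
tx6b7: no from mica, lumen -> abort (commits=1)
txc48: no from mica -> abort (commits=1)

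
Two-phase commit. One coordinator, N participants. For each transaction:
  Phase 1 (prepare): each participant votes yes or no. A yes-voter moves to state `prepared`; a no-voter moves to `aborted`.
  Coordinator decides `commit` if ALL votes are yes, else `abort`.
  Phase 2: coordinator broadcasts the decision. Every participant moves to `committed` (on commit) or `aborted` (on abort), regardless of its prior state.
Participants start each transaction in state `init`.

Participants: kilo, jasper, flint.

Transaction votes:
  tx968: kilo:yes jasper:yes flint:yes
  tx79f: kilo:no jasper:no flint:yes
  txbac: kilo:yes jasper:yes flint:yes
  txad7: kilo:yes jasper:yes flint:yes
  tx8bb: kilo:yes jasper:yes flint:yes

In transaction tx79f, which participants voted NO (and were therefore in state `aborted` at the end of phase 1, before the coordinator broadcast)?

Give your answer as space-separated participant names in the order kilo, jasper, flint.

Txn tx79f phase 1: kilo no -> aborted; jasper no -> aborted; flint yes -> prepared

Answer: kilo jasper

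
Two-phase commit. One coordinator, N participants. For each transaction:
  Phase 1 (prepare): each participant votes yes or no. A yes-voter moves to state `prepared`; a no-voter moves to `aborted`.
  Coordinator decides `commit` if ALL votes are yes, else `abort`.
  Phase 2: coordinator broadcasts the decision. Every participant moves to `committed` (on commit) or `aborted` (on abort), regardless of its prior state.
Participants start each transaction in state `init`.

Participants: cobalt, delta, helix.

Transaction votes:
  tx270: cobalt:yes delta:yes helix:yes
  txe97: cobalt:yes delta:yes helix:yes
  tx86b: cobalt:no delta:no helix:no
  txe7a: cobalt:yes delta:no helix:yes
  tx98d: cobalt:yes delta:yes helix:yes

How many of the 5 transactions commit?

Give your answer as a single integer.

tx270: all yes -> commit (commits=1)
txe97: all yes -> commit (commits=2)
tx86b: no from cobalt, delta, helix -> abort (commits=2)
txe7a: no from delta -> abort (commits=2)
tx98d: all yes -> commit (commits=3)

Answer: 3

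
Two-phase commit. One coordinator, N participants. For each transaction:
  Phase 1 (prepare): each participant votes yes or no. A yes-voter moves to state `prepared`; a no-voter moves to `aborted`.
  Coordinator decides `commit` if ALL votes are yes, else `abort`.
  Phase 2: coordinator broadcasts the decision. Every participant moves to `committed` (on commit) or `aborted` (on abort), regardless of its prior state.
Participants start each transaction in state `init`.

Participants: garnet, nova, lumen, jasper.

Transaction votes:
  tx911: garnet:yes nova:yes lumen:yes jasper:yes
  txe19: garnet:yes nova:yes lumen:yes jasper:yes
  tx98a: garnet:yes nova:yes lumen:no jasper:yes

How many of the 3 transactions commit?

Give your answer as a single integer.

tx911: all yes -> commit (commits=1)
txe19: all yes -> commit (commits=2)
tx98a: no from lumen -> abort (commits=2)

Answer: 2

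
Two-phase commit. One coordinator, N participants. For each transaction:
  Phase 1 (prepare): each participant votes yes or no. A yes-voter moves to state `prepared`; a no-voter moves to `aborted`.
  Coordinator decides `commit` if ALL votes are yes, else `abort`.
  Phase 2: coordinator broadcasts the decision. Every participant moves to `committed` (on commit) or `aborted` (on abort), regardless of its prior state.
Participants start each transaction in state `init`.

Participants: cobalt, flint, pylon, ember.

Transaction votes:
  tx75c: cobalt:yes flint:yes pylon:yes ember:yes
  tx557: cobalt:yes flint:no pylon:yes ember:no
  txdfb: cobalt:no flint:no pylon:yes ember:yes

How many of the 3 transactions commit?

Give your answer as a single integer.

Answer: 1

Derivation:
tx75c: all yes -> commit (commits=1)
tx557: no from flint, ember -> abort (commits=1)
txdfb: no from cobalt, flint -> abort (commits=1)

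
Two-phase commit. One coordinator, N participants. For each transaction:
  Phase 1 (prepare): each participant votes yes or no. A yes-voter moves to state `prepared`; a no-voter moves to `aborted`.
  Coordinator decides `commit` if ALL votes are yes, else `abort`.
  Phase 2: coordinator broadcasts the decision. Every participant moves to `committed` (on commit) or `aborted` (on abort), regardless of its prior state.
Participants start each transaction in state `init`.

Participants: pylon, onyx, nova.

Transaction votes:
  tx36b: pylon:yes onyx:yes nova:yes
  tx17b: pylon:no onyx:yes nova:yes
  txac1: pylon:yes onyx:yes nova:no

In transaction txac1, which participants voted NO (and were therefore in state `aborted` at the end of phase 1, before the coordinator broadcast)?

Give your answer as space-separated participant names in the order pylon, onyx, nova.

Txn txac1 phase 1: pylon yes -> prepared; onyx yes -> prepared; nova no -> aborted

Answer: nova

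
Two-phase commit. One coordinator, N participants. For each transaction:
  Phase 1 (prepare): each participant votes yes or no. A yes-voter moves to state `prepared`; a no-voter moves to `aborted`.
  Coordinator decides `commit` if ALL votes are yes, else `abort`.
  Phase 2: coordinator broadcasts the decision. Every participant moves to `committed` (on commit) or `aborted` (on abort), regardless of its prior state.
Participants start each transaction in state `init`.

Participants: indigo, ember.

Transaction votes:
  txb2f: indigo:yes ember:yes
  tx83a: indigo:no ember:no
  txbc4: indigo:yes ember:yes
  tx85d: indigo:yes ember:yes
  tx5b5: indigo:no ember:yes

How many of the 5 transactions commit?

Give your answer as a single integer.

Answer: 3

Derivation:
txb2f: all yes -> commit (commits=1)
tx83a: no from indigo, ember -> abort (commits=1)
txbc4: all yes -> commit (commits=2)
tx85d: all yes -> commit (commits=3)
tx5b5: no from indigo -> abort (commits=3)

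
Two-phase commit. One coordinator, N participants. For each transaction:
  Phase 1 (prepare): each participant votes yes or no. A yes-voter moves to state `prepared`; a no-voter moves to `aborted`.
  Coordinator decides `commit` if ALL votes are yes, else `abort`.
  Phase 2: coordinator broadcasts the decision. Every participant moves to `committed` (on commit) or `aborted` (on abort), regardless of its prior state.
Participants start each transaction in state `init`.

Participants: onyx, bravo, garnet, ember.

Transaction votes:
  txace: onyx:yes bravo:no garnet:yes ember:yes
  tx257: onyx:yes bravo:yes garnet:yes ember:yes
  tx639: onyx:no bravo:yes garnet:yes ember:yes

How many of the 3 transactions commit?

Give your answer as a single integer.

Answer: 1

Derivation:
txace: no from bravo -> abort (commits=0)
tx257: all yes -> commit (commits=1)
tx639: no from onyx -> abort (commits=1)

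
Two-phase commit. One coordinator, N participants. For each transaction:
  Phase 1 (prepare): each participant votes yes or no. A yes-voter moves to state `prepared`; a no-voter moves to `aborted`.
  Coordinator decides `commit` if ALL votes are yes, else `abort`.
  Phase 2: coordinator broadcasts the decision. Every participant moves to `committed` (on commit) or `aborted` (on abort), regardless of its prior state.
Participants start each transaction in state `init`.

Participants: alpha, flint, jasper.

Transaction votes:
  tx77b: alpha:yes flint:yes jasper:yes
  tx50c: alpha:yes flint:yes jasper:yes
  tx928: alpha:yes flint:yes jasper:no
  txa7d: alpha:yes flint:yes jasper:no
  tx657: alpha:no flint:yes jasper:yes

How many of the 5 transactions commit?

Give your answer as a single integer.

Answer: 2

Derivation:
tx77b: all yes -> commit (commits=1)
tx50c: all yes -> commit (commits=2)
tx928: no from jasper -> abort (commits=2)
txa7d: no from jasper -> abort (commits=2)
tx657: no from alpha -> abort (commits=2)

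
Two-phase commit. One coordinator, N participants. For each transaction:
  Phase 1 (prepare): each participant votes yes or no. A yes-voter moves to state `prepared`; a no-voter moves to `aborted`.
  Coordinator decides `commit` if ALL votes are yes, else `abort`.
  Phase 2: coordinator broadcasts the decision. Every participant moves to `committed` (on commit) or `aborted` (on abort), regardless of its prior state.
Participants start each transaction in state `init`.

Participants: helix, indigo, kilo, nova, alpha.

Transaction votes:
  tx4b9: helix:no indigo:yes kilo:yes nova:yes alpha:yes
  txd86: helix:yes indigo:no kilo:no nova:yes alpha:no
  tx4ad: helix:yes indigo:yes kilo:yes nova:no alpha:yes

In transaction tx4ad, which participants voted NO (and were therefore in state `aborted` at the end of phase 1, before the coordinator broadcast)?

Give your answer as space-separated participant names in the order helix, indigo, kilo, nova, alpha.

Txn tx4ad phase 1: helix yes -> prepared; indigo yes -> prepared; kilo yes -> prepared; nova no -> aborted; alpha yes -> prepared

Answer: nova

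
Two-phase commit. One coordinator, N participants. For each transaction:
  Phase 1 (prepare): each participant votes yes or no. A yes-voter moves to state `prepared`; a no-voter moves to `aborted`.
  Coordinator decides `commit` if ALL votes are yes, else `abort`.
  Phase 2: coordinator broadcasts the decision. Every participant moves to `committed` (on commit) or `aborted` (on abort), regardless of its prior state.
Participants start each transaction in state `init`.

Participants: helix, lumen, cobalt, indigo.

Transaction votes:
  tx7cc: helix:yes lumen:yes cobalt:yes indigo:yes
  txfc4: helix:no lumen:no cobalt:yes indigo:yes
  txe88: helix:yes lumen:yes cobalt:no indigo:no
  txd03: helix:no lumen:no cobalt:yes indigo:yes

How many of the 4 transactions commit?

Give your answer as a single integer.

Answer: 1

Derivation:
tx7cc: all yes -> commit (commits=1)
txfc4: no from helix, lumen -> abort (commits=1)
txe88: no from cobalt, indigo -> abort (commits=1)
txd03: no from helix, lumen -> abort (commits=1)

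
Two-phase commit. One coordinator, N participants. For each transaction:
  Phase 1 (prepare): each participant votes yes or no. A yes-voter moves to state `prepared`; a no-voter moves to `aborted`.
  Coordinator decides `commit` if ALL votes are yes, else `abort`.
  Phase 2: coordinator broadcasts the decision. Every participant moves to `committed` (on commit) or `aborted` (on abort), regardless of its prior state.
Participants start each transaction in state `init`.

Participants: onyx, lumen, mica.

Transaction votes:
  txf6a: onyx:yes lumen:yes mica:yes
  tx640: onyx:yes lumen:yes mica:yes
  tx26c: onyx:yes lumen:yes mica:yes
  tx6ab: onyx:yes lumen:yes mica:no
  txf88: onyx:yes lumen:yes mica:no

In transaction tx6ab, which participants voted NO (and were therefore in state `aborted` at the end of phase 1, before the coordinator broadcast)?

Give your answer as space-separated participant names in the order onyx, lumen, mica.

Txn tx6ab phase 1: onyx yes -> prepared; lumen yes -> prepared; mica no -> aborted

Answer: mica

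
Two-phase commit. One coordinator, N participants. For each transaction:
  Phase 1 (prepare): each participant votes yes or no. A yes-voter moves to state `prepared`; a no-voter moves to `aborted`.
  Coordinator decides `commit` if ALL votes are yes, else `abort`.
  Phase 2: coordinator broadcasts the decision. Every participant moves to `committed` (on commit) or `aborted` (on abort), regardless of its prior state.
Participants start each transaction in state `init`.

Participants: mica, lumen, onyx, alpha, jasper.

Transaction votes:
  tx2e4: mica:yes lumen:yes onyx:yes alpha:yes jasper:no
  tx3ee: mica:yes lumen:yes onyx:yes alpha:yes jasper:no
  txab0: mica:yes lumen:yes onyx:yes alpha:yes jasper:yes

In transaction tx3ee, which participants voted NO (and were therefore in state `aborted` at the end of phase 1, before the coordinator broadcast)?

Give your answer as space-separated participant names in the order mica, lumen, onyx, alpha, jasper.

Answer: jasper

Derivation:
Txn tx3ee phase 1: mica yes -> prepared; lumen yes -> prepared; onyx yes -> prepared; alpha yes -> prepared; jasper no -> aborted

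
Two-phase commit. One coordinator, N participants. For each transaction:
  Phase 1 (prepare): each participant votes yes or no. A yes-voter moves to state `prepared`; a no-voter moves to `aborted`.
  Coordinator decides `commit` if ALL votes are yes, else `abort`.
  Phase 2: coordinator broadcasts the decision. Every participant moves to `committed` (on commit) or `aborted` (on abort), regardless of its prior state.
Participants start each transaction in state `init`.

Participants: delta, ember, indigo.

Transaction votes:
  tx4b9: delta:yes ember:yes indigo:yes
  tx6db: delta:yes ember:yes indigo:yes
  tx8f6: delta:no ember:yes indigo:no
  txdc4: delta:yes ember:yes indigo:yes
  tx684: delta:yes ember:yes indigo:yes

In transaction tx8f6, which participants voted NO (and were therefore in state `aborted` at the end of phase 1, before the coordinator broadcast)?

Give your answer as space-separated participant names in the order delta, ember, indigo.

Answer: delta indigo

Derivation:
Txn tx8f6 phase 1: delta no -> aborted; ember yes -> prepared; indigo no -> aborted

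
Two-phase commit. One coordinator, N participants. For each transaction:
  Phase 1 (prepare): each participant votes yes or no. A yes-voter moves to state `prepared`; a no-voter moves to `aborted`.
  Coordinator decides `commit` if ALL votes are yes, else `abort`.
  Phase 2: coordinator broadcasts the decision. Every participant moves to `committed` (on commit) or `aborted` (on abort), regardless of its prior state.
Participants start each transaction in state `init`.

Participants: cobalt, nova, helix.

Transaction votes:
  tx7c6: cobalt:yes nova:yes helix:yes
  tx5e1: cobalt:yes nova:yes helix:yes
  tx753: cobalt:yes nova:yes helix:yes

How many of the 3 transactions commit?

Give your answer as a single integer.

tx7c6: all yes -> commit (commits=1)
tx5e1: all yes -> commit (commits=2)
tx753: all yes -> commit (commits=3)

Answer: 3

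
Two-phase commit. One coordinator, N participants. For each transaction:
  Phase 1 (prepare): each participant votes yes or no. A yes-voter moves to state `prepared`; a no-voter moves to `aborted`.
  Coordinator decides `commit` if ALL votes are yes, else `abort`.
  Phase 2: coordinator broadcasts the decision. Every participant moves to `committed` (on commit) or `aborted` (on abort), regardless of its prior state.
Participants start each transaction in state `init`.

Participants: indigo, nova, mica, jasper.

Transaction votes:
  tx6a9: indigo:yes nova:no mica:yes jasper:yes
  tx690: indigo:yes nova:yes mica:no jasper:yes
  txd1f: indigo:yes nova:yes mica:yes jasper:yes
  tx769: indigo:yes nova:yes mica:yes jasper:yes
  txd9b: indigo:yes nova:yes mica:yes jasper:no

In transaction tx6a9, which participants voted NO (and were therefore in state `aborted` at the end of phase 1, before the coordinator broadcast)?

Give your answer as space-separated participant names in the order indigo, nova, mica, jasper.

Answer: nova

Derivation:
Txn tx6a9 phase 1: indigo yes -> prepared; nova no -> aborted; mica yes -> prepared; jasper yes -> prepared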